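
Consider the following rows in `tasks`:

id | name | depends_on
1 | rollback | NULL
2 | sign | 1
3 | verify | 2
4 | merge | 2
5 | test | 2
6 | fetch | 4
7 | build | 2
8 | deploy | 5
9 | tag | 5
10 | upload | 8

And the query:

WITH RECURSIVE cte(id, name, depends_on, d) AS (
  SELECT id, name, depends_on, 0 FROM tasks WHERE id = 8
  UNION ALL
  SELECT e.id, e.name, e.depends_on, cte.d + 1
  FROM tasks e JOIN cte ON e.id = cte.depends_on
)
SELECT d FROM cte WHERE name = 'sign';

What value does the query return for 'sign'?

Base: id=8 (deploy), depends_on=5, d 0.
Iteration 1: join on id=5 -> test (id 5, depends_on=2, d 1).
Iteration 2: join on id=2 -> sign (id 2, depends_on=1, d 2).
Iteration 3: join on id=1 -> rollback (id 1, depends_on=NULL, d 3).
Iteration 4: depends_on is NULL; no match; recursion stops.

2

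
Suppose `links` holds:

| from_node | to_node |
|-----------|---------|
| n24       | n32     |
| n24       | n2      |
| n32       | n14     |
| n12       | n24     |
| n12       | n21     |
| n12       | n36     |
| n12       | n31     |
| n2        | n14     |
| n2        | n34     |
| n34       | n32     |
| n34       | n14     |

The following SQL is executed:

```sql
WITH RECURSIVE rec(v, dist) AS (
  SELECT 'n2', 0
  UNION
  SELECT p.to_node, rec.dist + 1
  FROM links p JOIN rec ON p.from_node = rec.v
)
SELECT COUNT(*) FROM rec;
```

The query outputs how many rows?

6

Base: (n2, dist=0).
Iteration 1: edges from {n2} -> (n14, dist=1), (n34, dist=1).
Iteration 2: edges from {n14,n34} -> (n14, dist=2), (n32, dist=2).
Iteration 3: edges from {n14,n32} -> (n14, dist=3).
Iteration 4: no outgoing edges from {n14}; recursion stops.
Total rows emitted: 6.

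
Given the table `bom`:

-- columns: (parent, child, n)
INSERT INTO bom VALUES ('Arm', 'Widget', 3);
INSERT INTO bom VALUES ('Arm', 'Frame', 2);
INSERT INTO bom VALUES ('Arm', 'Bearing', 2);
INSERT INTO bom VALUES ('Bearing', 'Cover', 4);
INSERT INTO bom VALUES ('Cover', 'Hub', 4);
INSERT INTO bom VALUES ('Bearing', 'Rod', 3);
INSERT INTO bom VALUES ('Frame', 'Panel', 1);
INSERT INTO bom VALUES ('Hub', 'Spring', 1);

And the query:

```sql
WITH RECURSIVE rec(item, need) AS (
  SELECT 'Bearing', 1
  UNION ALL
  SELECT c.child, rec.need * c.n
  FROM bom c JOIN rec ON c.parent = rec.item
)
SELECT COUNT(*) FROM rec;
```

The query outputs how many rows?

Base: (Bearing, need=1).
Iteration 1: components of {Bearing} -> Cover = 1*4 = 4, Rod = 1*3 = 3.
Iteration 2: components of {Cover,Rod} -> Hub = 4*4 = 16.
Iteration 3: components of {Hub} -> Spring = 16*1 = 16.
Iteration 4: no further components; recursion stops.
Total rows emitted: 5.

5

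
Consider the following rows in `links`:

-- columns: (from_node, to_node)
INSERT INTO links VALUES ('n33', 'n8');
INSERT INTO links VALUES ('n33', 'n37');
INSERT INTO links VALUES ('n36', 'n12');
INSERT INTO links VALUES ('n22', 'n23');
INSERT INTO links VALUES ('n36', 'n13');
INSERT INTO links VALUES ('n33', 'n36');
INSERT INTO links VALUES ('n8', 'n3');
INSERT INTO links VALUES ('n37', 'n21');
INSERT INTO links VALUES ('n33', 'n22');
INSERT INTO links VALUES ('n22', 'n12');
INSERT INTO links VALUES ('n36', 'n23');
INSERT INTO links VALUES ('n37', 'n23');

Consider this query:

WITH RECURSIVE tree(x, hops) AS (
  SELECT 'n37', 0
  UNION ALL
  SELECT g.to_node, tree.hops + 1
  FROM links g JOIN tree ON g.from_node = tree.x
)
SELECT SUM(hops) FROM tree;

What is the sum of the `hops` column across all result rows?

Base: (n37, hops=0).
Iteration 1: edges from {n37} -> (n21, hops=1), (n23, hops=1).
Iteration 2: no outgoing edges from {n21,n23}; recursion stops.
SUM(hops) = 0 + 1 + 1 = 2.

2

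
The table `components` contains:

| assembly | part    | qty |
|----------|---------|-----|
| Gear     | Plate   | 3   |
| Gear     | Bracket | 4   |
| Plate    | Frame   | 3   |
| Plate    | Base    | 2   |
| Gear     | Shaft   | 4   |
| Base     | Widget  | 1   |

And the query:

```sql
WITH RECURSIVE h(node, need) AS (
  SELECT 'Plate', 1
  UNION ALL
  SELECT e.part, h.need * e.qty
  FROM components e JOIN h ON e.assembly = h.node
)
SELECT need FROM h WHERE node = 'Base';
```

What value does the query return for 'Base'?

2

Base: (Plate, need=1).
Iteration 1: components of {Plate} -> Base = 1*2 = 2, Frame = 1*3 = 3.
Iteration 2: components of {Base,Frame} -> Widget = 2*1 = 2.
Iteration 3: no further components; recursion stops.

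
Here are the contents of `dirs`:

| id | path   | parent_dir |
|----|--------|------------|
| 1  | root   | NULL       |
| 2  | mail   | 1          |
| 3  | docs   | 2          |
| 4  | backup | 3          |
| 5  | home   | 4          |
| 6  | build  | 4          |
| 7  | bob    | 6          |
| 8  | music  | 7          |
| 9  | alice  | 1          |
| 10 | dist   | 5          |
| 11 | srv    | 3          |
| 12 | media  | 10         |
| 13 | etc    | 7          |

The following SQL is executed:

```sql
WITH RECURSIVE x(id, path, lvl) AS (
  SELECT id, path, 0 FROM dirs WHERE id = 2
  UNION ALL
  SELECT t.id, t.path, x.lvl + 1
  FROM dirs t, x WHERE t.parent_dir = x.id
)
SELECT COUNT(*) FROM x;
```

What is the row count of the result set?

Base: id=2 (mail) at lvl 0.
Iteration 1: rows with parent_dir in {2} -> docs (id 3, lvl 1).
Iteration 2: rows with parent_dir in {3} -> backup (id 4, lvl 2), srv (id 11, lvl 2).
Iteration 3: rows with parent_dir in {4,11} -> home (id 5, lvl 3), build (id 6, lvl 3).
Iteration 4: rows with parent_dir in {5,6} -> bob (id 7, lvl 4), dist (id 10, lvl 4).
Iteration 5: rows with parent_dir in {7,10} -> music (id 8, lvl 5), media (id 12, lvl 5), etc (id 13, lvl 5).
Iteration 6: no rows with parent_dir in {8,12,13}; recursion stops.
Total rows emitted: 11.

11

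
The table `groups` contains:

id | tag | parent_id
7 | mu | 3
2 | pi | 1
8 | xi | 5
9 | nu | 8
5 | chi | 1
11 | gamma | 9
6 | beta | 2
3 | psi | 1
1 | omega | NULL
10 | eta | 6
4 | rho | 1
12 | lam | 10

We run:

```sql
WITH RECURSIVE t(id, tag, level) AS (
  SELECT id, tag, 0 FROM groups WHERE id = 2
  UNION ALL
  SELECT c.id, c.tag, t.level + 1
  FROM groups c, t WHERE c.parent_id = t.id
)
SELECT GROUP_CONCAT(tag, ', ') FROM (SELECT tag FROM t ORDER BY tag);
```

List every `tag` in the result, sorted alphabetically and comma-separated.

beta, eta, lam, pi

Base: id=2 (pi) at level 0.
Iteration 1: rows with parent_id in {2} -> beta (id 6, level 1).
Iteration 2: rows with parent_id in {6} -> eta (id 10, level 2).
Iteration 3: rows with parent_id in {10} -> lam (id 12, level 3).
Iteration 4: no rows with parent_id in {12}; recursion stops.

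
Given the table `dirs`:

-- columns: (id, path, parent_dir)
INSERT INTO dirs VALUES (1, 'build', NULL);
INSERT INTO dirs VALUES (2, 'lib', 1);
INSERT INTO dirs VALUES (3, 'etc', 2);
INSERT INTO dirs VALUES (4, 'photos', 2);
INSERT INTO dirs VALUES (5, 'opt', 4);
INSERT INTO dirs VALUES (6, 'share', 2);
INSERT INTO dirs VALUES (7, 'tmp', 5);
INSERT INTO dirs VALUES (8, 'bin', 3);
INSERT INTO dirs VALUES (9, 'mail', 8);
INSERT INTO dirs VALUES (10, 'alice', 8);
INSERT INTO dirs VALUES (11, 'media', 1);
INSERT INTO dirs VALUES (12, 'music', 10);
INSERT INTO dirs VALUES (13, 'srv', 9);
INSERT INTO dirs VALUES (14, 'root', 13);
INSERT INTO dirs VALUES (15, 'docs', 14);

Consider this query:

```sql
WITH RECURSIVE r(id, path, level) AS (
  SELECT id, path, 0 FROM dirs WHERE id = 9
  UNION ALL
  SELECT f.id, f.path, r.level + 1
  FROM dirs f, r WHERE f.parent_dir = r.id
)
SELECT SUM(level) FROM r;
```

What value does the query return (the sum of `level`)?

Base: id=9 (mail) at level 0.
Iteration 1: rows with parent_dir in {9} -> srv (id 13, level 1).
Iteration 2: rows with parent_dir in {13} -> root (id 14, level 2).
Iteration 3: rows with parent_dir in {14} -> docs (id 15, level 3).
Iteration 4: no rows with parent_dir in {15}; recursion stops.
SUM(level) = 0 + 1 + 2 + 3 = 6.

6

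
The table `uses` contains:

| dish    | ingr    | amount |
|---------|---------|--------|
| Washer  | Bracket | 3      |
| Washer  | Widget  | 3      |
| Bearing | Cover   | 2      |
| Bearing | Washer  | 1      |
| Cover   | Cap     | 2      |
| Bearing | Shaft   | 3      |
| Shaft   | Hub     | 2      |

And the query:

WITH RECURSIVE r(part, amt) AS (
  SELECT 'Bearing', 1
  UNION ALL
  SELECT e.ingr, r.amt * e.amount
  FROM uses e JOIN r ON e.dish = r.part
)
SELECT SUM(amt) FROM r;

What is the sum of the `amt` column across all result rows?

Base: (Bearing, amt=1).
Iteration 1: components of {Bearing} -> Cover = 1*2 = 2, Shaft = 1*3 = 3, Washer = 1*1 = 1.
Iteration 2: components of {Cover,Shaft,Washer} -> Bracket = 1*3 = 3, Cap = 2*2 = 4, Hub = 3*2 = 6, Widget = 1*3 = 3.
Iteration 3: no further components; recursion stops.
SUM(amt) = 1 + 3 + 2 + 1 + 6 + 4 + 3 + 3 = 23.

23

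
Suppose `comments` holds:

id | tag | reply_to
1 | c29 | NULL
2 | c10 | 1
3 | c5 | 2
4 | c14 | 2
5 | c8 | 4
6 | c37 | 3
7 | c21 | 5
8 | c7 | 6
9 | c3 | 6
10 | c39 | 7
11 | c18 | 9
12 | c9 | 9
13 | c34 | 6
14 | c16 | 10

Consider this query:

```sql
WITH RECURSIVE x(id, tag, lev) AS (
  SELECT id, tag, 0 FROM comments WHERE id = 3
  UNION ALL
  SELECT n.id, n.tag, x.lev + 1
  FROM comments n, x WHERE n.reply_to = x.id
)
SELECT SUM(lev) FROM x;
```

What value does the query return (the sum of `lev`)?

13

Base: id=3 (c5) at lev 0.
Iteration 1: rows with reply_to in {3} -> c37 (id 6, lev 1).
Iteration 2: rows with reply_to in {6} -> c7 (id 8, lev 2), c3 (id 9, lev 2), c34 (id 13, lev 2).
Iteration 3: rows with reply_to in {8,9,13} -> c18 (id 11, lev 3), c9 (id 12, lev 3).
Iteration 4: no rows with reply_to in {11,12}; recursion stops.
SUM(lev) = 0 + 1 + 2 + 2 + 2 + 3 + 3 = 13.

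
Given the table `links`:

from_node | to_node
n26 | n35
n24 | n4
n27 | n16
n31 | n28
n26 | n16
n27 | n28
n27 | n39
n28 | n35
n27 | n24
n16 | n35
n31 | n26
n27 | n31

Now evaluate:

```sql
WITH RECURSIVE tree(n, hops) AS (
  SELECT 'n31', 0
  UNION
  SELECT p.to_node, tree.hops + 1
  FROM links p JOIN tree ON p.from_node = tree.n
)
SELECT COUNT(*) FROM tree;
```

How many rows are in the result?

6

Base: (n31, hops=0).
Iteration 1: edges from {n31} -> (n26, hops=1), (n28, hops=1).
Iteration 2: edges from {n26,n28} -> (n16, hops=2), (n35, hops=2). [UNION drops 1 duplicate row(s)]
Iteration 3: edges from {n16,n35} -> (n35, hops=3).
Iteration 4: no outgoing edges from {n35}; recursion stops.
Total rows emitted: 6.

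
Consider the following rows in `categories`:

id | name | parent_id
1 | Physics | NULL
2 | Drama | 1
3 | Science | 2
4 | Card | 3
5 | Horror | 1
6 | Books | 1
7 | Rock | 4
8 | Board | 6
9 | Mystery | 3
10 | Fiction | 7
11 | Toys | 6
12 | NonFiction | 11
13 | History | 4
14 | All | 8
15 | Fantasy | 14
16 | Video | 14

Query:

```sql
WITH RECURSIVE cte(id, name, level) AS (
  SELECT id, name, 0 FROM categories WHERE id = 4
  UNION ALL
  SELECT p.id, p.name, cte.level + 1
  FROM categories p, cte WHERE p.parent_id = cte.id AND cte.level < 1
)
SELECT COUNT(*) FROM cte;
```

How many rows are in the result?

3

Base: id=4 (Card) at level 0.
Iteration 1: rows with parent_id in {4} -> Rock (id 7, level 1), History (id 13, level 1).
Iteration 2: level < 1 fails for all current rows; recursion stops.
Total rows emitted: 3.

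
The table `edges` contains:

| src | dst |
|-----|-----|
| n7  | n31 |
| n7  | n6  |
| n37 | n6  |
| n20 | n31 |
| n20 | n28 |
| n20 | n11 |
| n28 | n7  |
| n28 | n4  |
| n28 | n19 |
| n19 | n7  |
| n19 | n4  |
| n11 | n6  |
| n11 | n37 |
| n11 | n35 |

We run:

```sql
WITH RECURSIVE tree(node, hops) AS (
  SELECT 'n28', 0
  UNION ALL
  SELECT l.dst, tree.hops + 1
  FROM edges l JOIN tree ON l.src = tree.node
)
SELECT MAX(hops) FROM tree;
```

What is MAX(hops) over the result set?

3

Base: (n28, hops=0).
Iteration 1: edges from {n28} -> (n19, hops=1), (n4, hops=1), (n7, hops=1).
Iteration 2: edges from {n19,n4,n7} -> (n31, hops=2), (n4, hops=2), (n6, hops=2), (n7, hops=2).
Iteration 3: edges from {n31,n4,n6,n7} -> (n31, hops=3), (n6, hops=3).
Iteration 4: no outgoing edges from {n31,n6}; recursion stops.
hops values: 0, 1, 1, 1, 2, 2, 2, 2, 3, 3; the maximum is 3.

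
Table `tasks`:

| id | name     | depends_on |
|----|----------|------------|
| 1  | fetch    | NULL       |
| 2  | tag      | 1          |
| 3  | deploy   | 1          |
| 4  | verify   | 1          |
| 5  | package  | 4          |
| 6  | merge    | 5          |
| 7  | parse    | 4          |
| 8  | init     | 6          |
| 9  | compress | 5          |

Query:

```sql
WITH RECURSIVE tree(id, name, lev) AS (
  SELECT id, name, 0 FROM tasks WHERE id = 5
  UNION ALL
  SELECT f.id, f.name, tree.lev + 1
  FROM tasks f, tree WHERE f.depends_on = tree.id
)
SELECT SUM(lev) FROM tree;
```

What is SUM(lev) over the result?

4

Base: id=5 (package) at lev 0.
Iteration 1: rows with depends_on in {5} -> merge (id 6, lev 1), compress (id 9, lev 1).
Iteration 2: rows with depends_on in {6,9} -> init (id 8, lev 2).
Iteration 3: no rows with depends_on in {8}; recursion stops.
SUM(lev) = 0 + 1 + 1 + 2 = 4.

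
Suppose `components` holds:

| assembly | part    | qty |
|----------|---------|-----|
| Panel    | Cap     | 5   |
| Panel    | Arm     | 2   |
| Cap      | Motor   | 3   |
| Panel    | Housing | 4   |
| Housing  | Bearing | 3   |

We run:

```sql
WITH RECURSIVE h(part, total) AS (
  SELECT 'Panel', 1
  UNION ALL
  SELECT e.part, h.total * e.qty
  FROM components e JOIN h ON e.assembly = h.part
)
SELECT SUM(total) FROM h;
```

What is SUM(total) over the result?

39

Base: (Panel, total=1).
Iteration 1: components of {Panel} -> Arm = 1*2 = 2, Cap = 1*5 = 5, Housing = 1*4 = 4.
Iteration 2: components of {Arm,Cap,Housing} -> Bearing = 4*3 = 12, Motor = 5*3 = 15.
Iteration 3: no further components; recursion stops.
SUM(total) = 1 + 5 + 2 + 4 + 15 + 12 = 39.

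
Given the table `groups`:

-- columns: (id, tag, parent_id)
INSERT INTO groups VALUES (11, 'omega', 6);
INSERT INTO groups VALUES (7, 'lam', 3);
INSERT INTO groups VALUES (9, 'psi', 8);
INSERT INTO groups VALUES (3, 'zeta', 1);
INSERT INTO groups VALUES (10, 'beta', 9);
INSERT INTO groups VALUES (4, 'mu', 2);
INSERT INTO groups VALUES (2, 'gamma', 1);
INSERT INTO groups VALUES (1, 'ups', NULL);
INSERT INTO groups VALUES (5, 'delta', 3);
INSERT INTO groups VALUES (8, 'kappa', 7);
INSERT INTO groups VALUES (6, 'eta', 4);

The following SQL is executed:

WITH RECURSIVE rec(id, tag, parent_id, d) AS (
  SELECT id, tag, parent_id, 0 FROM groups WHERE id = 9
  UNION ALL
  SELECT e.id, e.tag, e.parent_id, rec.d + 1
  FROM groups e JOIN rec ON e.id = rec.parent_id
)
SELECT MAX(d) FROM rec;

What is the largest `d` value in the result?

4

Base: id=9 (psi), parent_id=8, d 0.
Iteration 1: join on id=8 -> kappa (id 8, parent_id=7, d 1).
Iteration 2: join on id=7 -> lam (id 7, parent_id=3, d 2).
Iteration 3: join on id=3 -> zeta (id 3, parent_id=1, d 3).
Iteration 4: join on id=1 -> ups (id 1, parent_id=NULL, d 4).
Iteration 5: parent_id is NULL; no match; recursion stops.
d values: 0, 1, 2, 3, 4; the maximum is 4.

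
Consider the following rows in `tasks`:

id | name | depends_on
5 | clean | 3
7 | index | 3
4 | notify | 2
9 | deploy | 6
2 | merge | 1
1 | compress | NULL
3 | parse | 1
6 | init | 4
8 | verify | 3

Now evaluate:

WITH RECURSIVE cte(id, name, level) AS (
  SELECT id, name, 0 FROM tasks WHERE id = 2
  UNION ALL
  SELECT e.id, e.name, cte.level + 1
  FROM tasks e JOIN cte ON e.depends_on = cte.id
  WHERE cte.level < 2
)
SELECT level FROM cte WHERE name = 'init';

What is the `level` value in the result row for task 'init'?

Base: id=2 (merge) at level 0.
Iteration 1: rows with depends_on in {2} -> notify (id 4, level 1).
Iteration 2: rows with depends_on in {4} -> init (id 6, level 2).
Iteration 3: level < 2 fails for all current rows; recursion stops.

2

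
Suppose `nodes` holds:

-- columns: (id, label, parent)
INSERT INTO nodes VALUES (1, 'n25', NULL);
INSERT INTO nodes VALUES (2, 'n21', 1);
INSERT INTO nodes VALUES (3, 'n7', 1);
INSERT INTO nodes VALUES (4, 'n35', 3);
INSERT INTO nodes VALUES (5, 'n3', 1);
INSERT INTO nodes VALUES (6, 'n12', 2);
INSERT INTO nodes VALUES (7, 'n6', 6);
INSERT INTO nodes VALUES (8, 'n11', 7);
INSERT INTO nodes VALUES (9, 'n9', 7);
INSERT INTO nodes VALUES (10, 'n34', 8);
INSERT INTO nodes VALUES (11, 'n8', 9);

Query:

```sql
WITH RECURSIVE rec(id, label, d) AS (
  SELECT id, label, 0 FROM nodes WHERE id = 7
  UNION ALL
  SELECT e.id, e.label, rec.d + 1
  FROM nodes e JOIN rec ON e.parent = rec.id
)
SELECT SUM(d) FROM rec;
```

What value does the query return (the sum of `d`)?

6

Base: id=7 (n6) at d 0.
Iteration 1: rows with parent in {7} -> n11 (id 8, d 1), n9 (id 9, d 1).
Iteration 2: rows with parent in {8,9} -> n34 (id 10, d 2), n8 (id 11, d 2).
Iteration 3: no rows with parent in {10,11}; recursion stops.
SUM(d) = 0 + 1 + 1 + 2 + 2 = 6.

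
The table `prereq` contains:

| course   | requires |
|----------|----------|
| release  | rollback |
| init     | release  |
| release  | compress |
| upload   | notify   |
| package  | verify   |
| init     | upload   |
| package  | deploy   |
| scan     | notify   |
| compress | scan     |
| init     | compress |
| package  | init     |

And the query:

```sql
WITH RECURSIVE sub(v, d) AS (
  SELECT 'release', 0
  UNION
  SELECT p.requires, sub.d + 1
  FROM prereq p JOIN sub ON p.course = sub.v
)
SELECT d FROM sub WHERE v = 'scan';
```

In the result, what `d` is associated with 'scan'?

2

Base: (release, d=0).
Iteration 1: edges from {release} -> (compress, d=1), (rollback, d=1).
Iteration 2: edges from {compress,rollback} -> (scan, d=2).
Iteration 3: edges from {scan} -> (notify, d=3).
Iteration 4: no outgoing edges from {notify}; recursion stops.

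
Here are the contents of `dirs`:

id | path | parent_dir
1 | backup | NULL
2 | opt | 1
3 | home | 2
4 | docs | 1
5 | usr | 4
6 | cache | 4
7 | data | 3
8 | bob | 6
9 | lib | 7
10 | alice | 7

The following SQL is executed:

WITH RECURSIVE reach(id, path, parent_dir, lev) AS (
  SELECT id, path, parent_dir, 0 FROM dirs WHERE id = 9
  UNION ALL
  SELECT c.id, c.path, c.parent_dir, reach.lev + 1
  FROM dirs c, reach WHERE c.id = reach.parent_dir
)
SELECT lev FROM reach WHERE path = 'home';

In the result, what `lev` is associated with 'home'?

2

Base: id=9 (lib), parent_dir=7, lev 0.
Iteration 1: join on id=7 -> data (id 7, parent_dir=3, lev 1).
Iteration 2: join on id=3 -> home (id 3, parent_dir=2, lev 2).
Iteration 3: join on id=2 -> opt (id 2, parent_dir=1, lev 3).
Iteration 4: join on id=1 -> backup (id 1, parent_dir=NULL, lev 4).
Iteration 5: parent_dir is NULL; no match; recursion stops.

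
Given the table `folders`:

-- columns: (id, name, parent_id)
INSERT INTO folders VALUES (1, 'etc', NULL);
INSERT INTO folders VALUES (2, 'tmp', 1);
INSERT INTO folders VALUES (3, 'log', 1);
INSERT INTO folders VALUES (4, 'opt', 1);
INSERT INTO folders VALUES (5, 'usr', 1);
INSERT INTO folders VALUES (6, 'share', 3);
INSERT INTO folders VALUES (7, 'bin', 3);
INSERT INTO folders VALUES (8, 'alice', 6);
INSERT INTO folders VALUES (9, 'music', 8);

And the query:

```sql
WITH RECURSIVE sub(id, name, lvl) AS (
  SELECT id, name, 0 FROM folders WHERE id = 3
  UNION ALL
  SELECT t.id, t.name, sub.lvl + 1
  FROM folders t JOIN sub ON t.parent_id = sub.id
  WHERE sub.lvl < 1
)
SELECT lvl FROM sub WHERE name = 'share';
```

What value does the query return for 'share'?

Base: id=3 (log) at lvl 0.
Iteration 1: rows with parent_id in {3} -> share (id 6, lvl 1), bin (id 7, lvl 1).
Iteration 2: lvl < 1 fails for all current rows; recursion stops.

1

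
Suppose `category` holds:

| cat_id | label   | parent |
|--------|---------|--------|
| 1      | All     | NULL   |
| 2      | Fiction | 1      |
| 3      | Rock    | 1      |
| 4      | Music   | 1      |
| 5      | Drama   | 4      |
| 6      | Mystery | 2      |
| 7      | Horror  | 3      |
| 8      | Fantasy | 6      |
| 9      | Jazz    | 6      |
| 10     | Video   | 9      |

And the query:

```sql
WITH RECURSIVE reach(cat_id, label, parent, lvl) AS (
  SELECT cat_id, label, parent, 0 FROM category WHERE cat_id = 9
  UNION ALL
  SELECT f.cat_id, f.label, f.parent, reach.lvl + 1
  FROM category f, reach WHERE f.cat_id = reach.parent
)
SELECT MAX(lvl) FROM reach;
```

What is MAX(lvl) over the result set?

3

Base: cat_id=9 (Jazz), parent=6, lvl 0.
Iteration 1: join on cat_id=6 -> Mystery (id 6, parent=2, lvl 1).
Iteration 2: join on cat_id=2 -> Fiction (id 2, parent=1, lvl 2).
Iteration 3: join on cat_id=1 -> All (id 1, parent=NULL, lvl 3).
Iteration 4: parent is NULL; no match; recursion stops.
lvl values: 0, 1, 2, 3; the maximum is 3.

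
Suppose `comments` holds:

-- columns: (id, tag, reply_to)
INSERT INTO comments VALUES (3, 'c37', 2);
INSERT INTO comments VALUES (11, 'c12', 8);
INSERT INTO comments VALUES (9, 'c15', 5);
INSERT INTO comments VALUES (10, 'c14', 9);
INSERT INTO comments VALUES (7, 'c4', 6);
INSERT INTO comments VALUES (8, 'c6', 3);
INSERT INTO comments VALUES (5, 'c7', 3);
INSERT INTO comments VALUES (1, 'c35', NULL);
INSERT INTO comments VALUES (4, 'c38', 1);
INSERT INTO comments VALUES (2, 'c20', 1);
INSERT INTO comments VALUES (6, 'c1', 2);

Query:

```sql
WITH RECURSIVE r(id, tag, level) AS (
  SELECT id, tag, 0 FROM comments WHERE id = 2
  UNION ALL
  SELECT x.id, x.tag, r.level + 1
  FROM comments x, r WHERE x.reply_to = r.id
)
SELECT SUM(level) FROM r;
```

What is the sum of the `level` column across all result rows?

18

Base: id=2 (c20) at level 0.
Iteration 1: rows with reply_to in {2} -> c37 (id 3, level 1), c1 (id 6, level 1).
Iteration 2: rows with reply_to in {3,6} -> c7 (id 5, level 2), c4 (id 7, level 2), c6 (id 8, level 2).
Iteration 3: rows with reply_to in {5,7,8} -> c15 (id 9, level 3), c12 (id 11, level 3).
Iteration 4: rows with reply_to in {9,11} -> c14 (id 10, level 4).
Iteration 5: no rows with reply_to in {10}; recursion stops.
SUM(level) = 0 + 1 + 1 + 2 + 2 + 2 + 3 + 3 + 4 = 18.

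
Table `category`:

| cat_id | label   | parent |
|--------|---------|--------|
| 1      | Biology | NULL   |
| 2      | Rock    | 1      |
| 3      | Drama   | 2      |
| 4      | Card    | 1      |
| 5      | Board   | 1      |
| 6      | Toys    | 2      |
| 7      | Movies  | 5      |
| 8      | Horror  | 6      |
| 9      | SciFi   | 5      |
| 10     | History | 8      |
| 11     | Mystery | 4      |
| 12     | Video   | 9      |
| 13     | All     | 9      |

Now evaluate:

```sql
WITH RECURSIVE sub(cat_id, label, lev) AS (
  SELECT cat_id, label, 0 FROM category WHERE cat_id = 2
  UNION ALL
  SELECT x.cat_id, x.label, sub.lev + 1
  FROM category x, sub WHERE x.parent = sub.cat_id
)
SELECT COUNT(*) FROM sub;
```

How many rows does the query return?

5

Base: cat_id=2 (Rock) at lev 0.
Iteration 1: rows with parent in {2} -> Drama (id 3, lev 1), Toys (id 6, lev 1).
Iteration 2: rows with parent in {3,6} -> Horror (id 8, lev 2).
Iteration 3: rows with parent in {8} -> History (id 10, lev 3).
Iteration 4: no rows with parent in {10}; recursion stops.
Total rows emitted: 5.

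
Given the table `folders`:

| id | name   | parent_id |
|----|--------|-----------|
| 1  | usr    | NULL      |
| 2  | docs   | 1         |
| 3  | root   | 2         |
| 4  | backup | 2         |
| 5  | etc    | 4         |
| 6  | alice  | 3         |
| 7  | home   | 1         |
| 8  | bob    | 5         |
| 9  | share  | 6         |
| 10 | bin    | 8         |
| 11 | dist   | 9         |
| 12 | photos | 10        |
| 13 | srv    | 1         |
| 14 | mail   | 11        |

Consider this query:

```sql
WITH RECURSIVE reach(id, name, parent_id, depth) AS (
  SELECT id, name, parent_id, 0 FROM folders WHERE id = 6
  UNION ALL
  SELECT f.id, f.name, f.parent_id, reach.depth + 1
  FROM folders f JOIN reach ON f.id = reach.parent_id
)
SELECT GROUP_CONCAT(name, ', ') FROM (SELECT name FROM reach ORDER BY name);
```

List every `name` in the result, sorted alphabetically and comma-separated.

Base: id=6 (alice), parent_id=3, depth 0.
Iteration 1: join on id=3 -> root (id 3, parent_id=2, depth 1).
Iteration 2: join on id=2 -> docs (id 2, parent_id=1, depth 2).
Iteration 3: join on id=1 -> usr (id 1, parent_id=NULL, depth 3).
Iteration 4: parent_id is NULL; no match; recursion stops.

alice, docs, root, usr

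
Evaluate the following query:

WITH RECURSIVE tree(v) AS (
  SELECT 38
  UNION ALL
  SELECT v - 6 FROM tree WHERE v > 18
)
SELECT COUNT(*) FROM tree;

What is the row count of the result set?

Base: v=38.
Iteration 1: 38 > 18 holds -> v = 38 - 6 = 32.
Iteration 2: 32 > 18 holds -> v = 32 - 6 = 26.
Iteration 3: 26 > 18 holds -> v = 26 - 6 = 20.
Iteration 4: 20 > 18 holds -> v = 20 - 6 = 14.
Iteration 5: 14 > 18 fails; recursion stops.
Total rows emitted: 5.

5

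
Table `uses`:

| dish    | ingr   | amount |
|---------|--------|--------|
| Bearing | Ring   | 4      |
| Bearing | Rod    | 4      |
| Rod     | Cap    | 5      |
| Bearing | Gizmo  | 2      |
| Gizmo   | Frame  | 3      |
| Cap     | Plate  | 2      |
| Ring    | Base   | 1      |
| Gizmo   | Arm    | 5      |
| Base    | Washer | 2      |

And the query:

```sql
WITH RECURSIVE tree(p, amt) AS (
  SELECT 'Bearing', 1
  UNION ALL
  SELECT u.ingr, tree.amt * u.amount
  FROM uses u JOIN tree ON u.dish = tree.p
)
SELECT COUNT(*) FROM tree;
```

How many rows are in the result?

Base: (Bearing, amt=1).
Iteration 1: components of {Bearing} -> Gizmo = 1*2 = 2, Ring = 1*4 = 4, Rod = 1*4 = 4.
Iteration 2: components of {Gizmo,Ring,Rod} -> Arm = 2*5 = 10, Base = 4*1 = 4, Cap = 4*5 = 20, Frame = 2*3 = 6.
Iteration 3: components of {Arm,Base,Cap,Frame} -> Plate = 20*2 = 40, Washer = 4*2 = 8.
Iteration 4: no further components; recursion stops.
Total rows emitted: 10.

10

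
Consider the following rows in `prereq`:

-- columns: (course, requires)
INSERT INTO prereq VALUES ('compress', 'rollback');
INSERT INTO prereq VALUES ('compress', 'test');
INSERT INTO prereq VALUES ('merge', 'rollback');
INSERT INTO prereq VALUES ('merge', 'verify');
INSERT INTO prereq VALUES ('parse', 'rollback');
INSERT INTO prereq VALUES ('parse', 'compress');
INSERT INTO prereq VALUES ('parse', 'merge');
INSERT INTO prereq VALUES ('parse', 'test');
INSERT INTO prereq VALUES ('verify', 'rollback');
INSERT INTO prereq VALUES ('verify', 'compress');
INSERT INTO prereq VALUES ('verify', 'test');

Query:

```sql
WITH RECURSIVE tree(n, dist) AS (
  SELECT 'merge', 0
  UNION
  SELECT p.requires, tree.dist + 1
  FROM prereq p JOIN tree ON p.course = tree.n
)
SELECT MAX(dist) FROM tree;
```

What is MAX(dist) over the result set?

3

Base: (merge, dist=0).
Iteration 1: edges from {merge} -> (rollback, dist=1), (verify, dist=1).
Iteration 2: edges from {rollback,verify} -> (compress, dist=2), (rollback, dist=2), (test, dist=2).
Iteration 3: edges from {compress,rollback,test} -> (rollback, dist=3), (test, dist=3).
Iteration 4: no outgoing edges from {rollback,test}; recursion stops.
dist values: 0, 1, 1, 2, 2, 2, 3, 3; the maximum is 3.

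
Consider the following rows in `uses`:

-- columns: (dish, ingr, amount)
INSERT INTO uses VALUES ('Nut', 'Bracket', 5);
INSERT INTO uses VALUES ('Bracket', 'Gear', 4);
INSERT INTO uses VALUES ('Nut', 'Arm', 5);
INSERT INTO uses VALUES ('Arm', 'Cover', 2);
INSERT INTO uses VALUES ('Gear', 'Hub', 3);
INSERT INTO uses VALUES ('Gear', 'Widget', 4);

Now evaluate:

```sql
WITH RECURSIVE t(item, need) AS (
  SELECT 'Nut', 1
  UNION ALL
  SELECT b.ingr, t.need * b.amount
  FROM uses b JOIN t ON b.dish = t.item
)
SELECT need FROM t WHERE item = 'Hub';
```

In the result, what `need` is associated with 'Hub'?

Base: (Nut, need=1).
Iteration 1: components of {Nut} -> Arm = 1*5 = 5, Bracket = 1*5 = 5.
Iteration 2: components of {Arm,Bracket} -> Cover = 5*2 = 10, Gear = 5*4 = 20.
Iteration 3: components of {Cover,Gear} -> Hub = 20*3 = 60, Widget = 20*4 = 80.
Iteration 4: no further components; recursion stops.

60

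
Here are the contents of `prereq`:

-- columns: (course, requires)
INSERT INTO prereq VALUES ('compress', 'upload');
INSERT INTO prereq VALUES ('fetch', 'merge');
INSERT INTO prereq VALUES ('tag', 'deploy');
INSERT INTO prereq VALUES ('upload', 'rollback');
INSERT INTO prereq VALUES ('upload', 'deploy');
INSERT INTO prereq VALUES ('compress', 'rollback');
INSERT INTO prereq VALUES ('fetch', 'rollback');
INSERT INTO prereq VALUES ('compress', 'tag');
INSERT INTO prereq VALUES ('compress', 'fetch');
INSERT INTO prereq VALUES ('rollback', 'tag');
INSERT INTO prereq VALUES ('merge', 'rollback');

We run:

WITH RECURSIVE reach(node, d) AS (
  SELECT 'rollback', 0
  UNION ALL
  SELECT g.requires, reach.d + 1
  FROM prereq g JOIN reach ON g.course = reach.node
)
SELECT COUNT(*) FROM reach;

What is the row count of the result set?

3

Base: (rollback, d=0).
Iteration 1: edges from {rollback} -> (tag, d=1).
Iteration 2: edges from {tag} -> (deploy, d=2).
Iteration 3: no outgoing edges from {deploy}; recursion stops.
Total rows emitted: 3.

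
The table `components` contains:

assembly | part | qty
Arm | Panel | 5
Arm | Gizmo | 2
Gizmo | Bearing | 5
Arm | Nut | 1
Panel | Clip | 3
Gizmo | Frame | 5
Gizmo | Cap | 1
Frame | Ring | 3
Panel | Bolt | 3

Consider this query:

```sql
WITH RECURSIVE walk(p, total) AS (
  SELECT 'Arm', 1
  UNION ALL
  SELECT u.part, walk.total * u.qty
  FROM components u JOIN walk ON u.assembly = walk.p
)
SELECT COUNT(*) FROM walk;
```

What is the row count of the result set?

10

Base: (Arm, total=1).
Iteration 1: components of {Arm} -> Gizmo = 1*2 = 2, Nut = 1*1 = 1, Panel = 1*5 = 5.
Iteration 2: components of {Gizmo,Nut,Panel} -> Bearing = 2*5 = 10, Bolt = 5*3 = 15, Cap = 2*1 = 2, Clip = 5*3 = 15, Frame = 2*5 = 10.
Iteration 3: components of {Bearing,Bolt,Cap,Clip,Frame} -> Ring = 10*3 = 30.
Iteration 4: no further components; recursion stops.
Total rows emitted: 10.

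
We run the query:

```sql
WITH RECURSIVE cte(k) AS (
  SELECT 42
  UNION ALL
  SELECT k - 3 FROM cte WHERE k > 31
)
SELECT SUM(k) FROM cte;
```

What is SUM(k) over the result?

180

Base: k=42.
Iteration 1: 42 > 31 holds -> k = 42 - 3 = 39.
Iteration 2: 39 > 31 holds -> k = 39 - 3 = 36.
Iteration 3: 36 > 31 holds -> k = 36 - 3 = 33.
Iteration 4: 33 > 31 holds -> k = 33 - 3 = 30.
Iteration 5: 30 > 31 fails; recursion stops.
SUM(k) = 42 + 39 + 36 + 33 + 30 = 180.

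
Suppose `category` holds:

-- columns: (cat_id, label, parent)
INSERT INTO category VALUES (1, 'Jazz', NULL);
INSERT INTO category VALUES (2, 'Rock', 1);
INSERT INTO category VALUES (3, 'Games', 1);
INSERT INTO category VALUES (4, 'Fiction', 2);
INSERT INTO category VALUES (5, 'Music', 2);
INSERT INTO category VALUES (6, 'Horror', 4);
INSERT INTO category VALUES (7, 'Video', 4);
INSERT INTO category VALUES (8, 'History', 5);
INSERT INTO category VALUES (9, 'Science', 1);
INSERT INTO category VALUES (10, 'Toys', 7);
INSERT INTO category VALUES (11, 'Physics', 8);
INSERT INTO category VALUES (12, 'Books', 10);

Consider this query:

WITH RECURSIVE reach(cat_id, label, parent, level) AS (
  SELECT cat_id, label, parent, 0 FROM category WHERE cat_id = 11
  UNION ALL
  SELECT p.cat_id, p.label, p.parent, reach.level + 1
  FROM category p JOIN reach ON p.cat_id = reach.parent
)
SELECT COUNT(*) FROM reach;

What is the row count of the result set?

5

Base: cat_id=11 (Physics), parent=8, level 0.
Iteration 1: join on cat_id=8 -> History (id 8, parent=5, level 1).
Iteration 2: join on cat_id=5 -> Music (id 5, parent=2, level 2).
Iteration 3: join on cat_id=2 -> Rock (id 2, parent=1, level 3).
Iteration 4: join on cat_id=1 -> Jazz (id 1, parent=NULL, level 4).
Iteration 5: parent is NULL; no match; recursion stops.
Total rows emitted: 5.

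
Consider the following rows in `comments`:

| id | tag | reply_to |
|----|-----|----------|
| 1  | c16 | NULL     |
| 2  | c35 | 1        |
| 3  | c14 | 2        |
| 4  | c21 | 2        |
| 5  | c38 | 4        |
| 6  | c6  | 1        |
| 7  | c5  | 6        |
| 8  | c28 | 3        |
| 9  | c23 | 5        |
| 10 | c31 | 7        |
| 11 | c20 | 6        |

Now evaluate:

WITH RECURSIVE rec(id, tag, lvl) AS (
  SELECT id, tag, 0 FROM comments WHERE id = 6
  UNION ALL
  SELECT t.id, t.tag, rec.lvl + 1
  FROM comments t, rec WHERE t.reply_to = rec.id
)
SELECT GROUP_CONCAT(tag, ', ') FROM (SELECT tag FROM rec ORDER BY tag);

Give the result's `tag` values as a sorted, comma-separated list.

c20, c31, c5, c6

Base: id=6 (c6) at lvl 0.
Iteration 1: rows with reply_to in {6} -> c5 (id 7, lvl 1), c20 (id 11, lvl 1).
Iteration 2: rows with reply_to in {7,11} -> c31 (id 10, lvl 2).
Iteration 3: no rows with reply_to in {10}; recursion stops.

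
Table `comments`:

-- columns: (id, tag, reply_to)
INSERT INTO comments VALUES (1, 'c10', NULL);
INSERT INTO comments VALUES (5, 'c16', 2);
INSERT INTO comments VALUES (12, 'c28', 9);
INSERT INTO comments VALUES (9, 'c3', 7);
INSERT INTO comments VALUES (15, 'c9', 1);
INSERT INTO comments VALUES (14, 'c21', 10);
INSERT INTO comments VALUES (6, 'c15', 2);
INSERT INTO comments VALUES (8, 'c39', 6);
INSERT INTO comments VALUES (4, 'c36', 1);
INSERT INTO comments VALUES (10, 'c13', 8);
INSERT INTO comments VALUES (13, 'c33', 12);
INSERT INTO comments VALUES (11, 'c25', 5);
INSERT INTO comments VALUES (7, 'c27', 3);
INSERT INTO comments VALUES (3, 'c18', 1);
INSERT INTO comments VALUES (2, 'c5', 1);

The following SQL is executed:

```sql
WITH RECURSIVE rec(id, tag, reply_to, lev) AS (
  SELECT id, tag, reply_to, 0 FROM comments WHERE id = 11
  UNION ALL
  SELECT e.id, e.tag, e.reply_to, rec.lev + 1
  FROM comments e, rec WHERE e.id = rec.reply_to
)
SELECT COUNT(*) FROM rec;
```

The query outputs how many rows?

Base: id=11 (c25), reply_to=5, lev 0.
Iteration 1: join on id=5 -> c16 (id 5, reply_to=2, lev 1).
Iteration 2: join on id=2 -> c5 (id 2, reply_to=1, lev 2).
Iteration 3: join on id=1 -> c10 (id 1, reply_to=NULL, lev 3).
Iteration 4: reply_to is NULL; no match; recursion stops.
Total rows emitted: 4.

4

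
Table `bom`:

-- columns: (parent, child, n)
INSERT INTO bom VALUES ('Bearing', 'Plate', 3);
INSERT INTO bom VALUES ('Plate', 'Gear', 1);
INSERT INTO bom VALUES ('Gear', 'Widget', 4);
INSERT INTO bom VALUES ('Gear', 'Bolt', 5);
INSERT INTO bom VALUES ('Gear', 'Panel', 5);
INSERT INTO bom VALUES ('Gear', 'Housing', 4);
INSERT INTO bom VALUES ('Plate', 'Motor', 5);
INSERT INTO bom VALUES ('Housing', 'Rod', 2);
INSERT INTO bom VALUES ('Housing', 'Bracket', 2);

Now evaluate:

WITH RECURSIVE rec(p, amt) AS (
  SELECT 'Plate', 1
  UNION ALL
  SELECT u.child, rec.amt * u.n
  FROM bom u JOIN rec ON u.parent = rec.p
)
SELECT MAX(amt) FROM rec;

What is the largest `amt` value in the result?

8

Base: (Plate, amt=1).
Iteration 1: components of {Plate} -> Gear = 1*1 = 1, Motor = 1*5 = 5.
Iteration 2: components of {Gear,Motor} -> Bolt = 1*5 = 5, Housing = 1*4 = 4, Panel = 1*5 = 5, Widget = 1*4 = 4.
Iteration 3: components of {Bolt,Housing,Panel,Widget} -> Bracket = 4*2 = 8, Rod = 4*2 = 8.
Iteration 4: no further components; recursion stops.
amt values: 1, 1, 5, 4, 5, 5, 4, 8, 8; the maximum is 8.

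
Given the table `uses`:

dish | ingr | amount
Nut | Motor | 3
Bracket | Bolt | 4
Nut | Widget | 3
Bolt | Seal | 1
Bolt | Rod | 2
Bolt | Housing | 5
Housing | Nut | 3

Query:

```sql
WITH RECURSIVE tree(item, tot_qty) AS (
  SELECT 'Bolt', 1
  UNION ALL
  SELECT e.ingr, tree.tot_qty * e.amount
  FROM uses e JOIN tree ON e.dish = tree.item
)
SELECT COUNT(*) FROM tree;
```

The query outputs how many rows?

7

Base: (Bolt, tot_qty=1).
Iteration 1: components of {Bolt} -> Housing = 1*5 = 5, Rod = 1*2 = 2, Seal = 1*1 = 1.
Iteration 2: components of {Housing,Rod,Seal} -> Nut = 5*3 = 15.
Iteration 3: components of {Nut} -> Motor = 15*3 = 45, Widget = 15*3 = 45.
Iteration 4: no further components; recursion stops.
Total rows emitted: 7.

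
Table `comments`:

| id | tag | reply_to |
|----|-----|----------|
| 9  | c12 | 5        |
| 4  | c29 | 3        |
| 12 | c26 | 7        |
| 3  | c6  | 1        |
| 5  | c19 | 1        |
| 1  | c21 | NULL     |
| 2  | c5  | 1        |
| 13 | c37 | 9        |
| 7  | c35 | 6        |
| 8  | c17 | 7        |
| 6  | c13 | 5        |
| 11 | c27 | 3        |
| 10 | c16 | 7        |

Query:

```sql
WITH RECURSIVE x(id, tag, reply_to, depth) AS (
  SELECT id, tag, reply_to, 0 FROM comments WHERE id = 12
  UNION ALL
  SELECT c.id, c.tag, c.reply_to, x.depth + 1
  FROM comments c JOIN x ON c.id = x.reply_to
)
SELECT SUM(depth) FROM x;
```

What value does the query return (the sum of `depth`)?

10

Base: id=12 (c26), reply_to=7, depth 0.
Iteration 1: join on id=7 -> c35 (id 7, reply_to=6, depth 1).
Iteration 2: join on id=6 -> c13 (id 6, reply_to=5, depth 2).
Iteration 3: join on id=5 -> c19 (id 5, reply_to=1, depth 3).
Iteration 4: join on id=1 -> c21 (id 1, reply_to=NULL, depth 4).
Iteration 5: reply_to is NULL; no match; recursion stops.
SUM(depth) = 0 + 1 + 2 + 3 + 4 = 10.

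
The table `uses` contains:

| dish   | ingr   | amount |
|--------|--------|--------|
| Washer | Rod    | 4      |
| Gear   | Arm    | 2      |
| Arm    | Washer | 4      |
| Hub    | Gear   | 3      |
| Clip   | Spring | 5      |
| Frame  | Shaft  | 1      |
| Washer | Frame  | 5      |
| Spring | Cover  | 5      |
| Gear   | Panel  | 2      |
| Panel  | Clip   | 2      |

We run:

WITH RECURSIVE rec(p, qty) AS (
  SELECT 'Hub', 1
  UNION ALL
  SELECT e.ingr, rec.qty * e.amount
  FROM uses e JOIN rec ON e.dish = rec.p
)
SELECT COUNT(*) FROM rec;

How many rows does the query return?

Base: (Hub, qty=1).
Iteration 1: components of {Hub} -> Gear = 1*3 = 3.
Iteration 2: components of {Gear} -> Arm = 3*2 = 6, Panel = 3*2 = 6.
Iteration 3: components of {Arm,Panel} -> Clip = 6*2 = 12, Washer = 6*4 = 24.
Iteration 4: components of {Clip,Washer} -> Frame = 24*5 = 120, Rod = 24*4 = 96, Spring = 12*5 = 60.
Iteration 5: components of {Frame,Rod,Spring} -> Cover = 60*5 = 300, Shaft = 120*1 = 120.
Iteration 6: no further components; recursion stops.
Total rows emitted: 11.

11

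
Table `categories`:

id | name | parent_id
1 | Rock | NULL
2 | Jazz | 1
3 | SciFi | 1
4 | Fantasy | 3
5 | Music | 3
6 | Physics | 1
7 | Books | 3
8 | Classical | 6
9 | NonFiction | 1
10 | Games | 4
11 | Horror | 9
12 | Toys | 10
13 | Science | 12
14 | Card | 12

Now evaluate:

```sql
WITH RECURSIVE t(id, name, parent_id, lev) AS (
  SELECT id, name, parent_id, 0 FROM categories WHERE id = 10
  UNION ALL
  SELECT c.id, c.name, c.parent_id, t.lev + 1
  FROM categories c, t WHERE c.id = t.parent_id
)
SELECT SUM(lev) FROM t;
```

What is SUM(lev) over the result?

6

Base: id=10 (Games), parent_id=4, lev 0.
Iteration 1: join on id=4 -> Fantasy (id 4, parent_id=3, lev 1).
Iteration 2: join on id=3 -> SciFi (id 3, parent_id=1, lev 2).
Iteration 3: join on id=1 -> Rock (id 1, parent_id=NULL, lev 3).
Iteration 4: parent_id is NULL; no match; recursion stops.
SUM(lev) = 0 + 1 + 2 + 3 = 6.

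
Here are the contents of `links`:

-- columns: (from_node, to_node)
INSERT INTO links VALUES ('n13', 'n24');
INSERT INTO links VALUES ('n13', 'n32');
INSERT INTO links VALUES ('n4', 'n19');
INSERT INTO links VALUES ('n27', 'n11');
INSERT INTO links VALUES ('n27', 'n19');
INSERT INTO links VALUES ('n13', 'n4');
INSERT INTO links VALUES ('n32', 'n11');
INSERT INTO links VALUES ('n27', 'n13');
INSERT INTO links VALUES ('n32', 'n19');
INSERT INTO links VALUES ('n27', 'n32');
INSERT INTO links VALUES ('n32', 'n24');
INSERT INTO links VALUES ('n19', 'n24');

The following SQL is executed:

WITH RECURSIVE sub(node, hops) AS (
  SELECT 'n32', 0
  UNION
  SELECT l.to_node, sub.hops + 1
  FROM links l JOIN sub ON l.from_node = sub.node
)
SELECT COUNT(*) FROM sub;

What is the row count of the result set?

Base: (n32, hops=0).
Iteration 1: edges from {n32} -> (n11, hops=1), (n19, hops=1), (n24, hops=1).
Iteration 2: edges from {n11,n19,n24} -> (n24, hops=2).
Iteration 3: no outgoing edges from {n24}; recursion stops.
Total rows emitted: 5.

5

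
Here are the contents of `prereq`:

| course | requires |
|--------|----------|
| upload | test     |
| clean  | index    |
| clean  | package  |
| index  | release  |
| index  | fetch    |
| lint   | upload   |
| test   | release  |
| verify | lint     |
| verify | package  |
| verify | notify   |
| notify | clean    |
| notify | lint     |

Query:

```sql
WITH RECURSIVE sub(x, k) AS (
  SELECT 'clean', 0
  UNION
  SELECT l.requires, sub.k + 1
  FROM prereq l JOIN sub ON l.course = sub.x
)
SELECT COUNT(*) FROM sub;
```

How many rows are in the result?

Base: (clean, k=0).
Iteration 1: edges from {clean} -> (index, k=1), (package, k=1).
Iteration 2: edges from {index,package} -> (fetch, k=2), (release, k=2).
Iteration 3: no outgoing edges from {fetch,release}; recursion stops.
Total rows emitted: 5.

5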